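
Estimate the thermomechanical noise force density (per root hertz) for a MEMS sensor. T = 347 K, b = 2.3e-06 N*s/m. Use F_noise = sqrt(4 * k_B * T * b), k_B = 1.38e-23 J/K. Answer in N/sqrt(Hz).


Step 1: Compute 4 * k_B * T * b
= 4 * 1.38e-23 * 347 * 2.3e-06
= 4.4055e-26 N^2/Hz
Step 2: F_noise = sqrt(4.4055e-26)
F_noise = 2.10e-13 N/sqrt(Hz)


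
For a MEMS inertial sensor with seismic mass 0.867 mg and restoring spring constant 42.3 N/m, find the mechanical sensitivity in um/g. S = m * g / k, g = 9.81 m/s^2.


Step 1: Convert mass: m = 0.867 mg = 8.67e-07 kg
Step 2: S = m * g / k = 8.67e-07 * 9.81 / 42.3
Step 3: S = 2.01e-07 m/g
Step 4: Convert to um/g: S = 0.201 um/g


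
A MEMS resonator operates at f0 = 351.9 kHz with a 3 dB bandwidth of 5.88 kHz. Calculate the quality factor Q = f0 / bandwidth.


Step 1: Q = f0 / bandwidth
Step 2: Q = 351.9 / 5.88
Q = 59.8


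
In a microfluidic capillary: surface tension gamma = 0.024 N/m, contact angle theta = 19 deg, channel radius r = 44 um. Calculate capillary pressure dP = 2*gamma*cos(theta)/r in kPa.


Step 1: cos(19 deg) = 0.9455
Step 2: Convert r to m: r = 44e-6 m
Step 3: dP = 2 * 0.024 * 0.9455 / 44e-6 = 1031.5 Pa
Step 4: Convert Pa to kPa (divide by 1000).
dP = 1.03 kPa


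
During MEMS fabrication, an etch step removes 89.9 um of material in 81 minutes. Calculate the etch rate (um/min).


Step 1: Etch rate = depth / time
Step 2: rate = 89.9 / 81
rate = 1.11 um/min


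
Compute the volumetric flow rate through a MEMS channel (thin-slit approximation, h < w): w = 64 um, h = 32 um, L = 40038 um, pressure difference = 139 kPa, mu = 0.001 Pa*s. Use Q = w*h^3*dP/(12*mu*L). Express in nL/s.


Step 1: Convert all dimensions to SI (meters).
w = 64e-6 m, h = 32e-6 m, L = 40038e-6 m, dP = 139e3 Pa
Step 2: Q = w * h^3 * dP / (12 * mu * L)
Q = 64e-6 * (32e-6)^3 * 139e3 / (12 * 0.001 * 40038e-6) = 6.0672388e-10 m^3/s
Step 3: Convert Q from m^3/s to nL/s (1 m^3 = 1e12 nL, so multiply by 1e12).
Q = 606.724 nL/s


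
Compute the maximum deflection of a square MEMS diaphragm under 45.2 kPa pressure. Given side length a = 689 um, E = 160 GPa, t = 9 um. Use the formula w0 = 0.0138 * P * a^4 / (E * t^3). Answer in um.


Step 1: Convert pressure to compatible units (E is in GPa, so P in GPa).
P = 45.2 kPa = 45.2e-6 GPa
Step 2: Compute numerator: 0.0138 * P * a^4.
a^4 = 689^4 = 225360027841
numerator = 0.0138 * 45.2e-6 * 225360027841 = 1.405706e+05
Step 3: Compute denominator: E * t^3 = 160 * 9^3 = 116640
Step 4: w0 = numerator / denominator = 1.405706e+05 / 116640 = 1.2052 um


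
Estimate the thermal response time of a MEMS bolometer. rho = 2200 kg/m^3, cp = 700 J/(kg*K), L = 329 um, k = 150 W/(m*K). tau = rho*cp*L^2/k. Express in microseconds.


Step 1: Convert L to m: L = 329e-6 m
Step 2: L^2 = (329e-6)^2 = 1.08241e-07 m^2
Step 3: tau = 2200 * 700 * 1.08241e-07 / 150 = 1.11127427e-03 s
Step 4: Convert to microseconds (multiply by 1e6).
tau = 1111.274 us


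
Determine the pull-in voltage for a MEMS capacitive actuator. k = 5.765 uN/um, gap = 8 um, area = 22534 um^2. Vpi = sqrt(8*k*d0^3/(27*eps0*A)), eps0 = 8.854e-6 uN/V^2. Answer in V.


Step 1: Compute numerator: 8 * k * d0^3 = 8 * 5.765 * 8^3 = 23613.44
Step 2: Compute denominator: 27 * eps0 * A = 27 * 8.854e-6 * 22534 = 5.386933
Step 3: Vpi = sqrt(23613.44 / 5.386933)
Vpi = 66.21 V


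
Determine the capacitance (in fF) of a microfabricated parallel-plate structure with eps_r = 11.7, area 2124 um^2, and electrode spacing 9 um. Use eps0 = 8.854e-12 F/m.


Step 1: Convert area to m^2: A = 2124e-12 m^2
Step 2: Convert gap to m: d = 9e-6 m
Step 3: C = eps0 * eps_r * A / d
C = 8.854e-12 * 11.7 * 2124e-12 / 9e-6
Step 4: Convert to fF (multiply by 1e15).
C = 24.45 fF


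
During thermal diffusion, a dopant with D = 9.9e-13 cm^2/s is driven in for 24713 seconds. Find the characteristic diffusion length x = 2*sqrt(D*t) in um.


Step 1: Compute D*t = 9.9e-13 * 24713 = 2.446587e-08 cm^2
Step 2: sqrt(D*t) = 1.56416e-04 cm
Step 3: x = 2 * 1.56416e-04 cm = 3.12832e-04 cm
Step 4: Convert to um (1 cm = 1e4 um): x = 3.128 um


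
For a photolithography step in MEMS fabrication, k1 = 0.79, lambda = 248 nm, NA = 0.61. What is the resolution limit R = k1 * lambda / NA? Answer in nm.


Step 1: Identify values: k1 = 0.79, lambda = 248 nm, NA = 0.61
Step 2: R = k1 * lambda / NA
R = 0.79 * 248 / 0.61
R = 321.2 nm


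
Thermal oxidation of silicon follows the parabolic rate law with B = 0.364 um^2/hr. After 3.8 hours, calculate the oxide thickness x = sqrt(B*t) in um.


Step 1: Compute B*t = 0.364 * 3.8 = 1.3832
Step 2: x = sqrt(1.3832)
x = 1.176 um


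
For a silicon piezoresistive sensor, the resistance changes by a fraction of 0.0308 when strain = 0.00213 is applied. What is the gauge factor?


Step 1: Identify values.
dR/R = 0.0308, strain = 0.00213
Step 2: GF = (dR/R) / strain = 0.0308 / 0.00213
GF = 14.5


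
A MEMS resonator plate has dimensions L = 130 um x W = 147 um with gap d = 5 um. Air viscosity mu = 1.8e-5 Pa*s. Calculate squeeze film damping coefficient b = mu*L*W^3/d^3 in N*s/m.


Step 1: Convert to SI.
L = 130e-6 m, W = 147e-6 m, d = 5e-6 m
Step 2: W^3 = (147e-6)^3 = 3.18e-12 m^3
Step 3: d^3 = (5e-6)^3 = 1.25e-16 m^3
Step 4: b = 1.8e-5 * 130e-6 * 3.18e-12 / 1.25e-16
b = 5.95e-05 N*s/m


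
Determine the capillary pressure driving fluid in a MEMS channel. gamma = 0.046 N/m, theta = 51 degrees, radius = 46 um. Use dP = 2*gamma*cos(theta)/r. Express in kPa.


Step 1: cos(51 deg) = 0.6293
Step 2: Convert r to m: r = 46e-6 m
Step 3: dP = 2 * 0.046 * 0.6293 / 46e-6 = 1258.6 Pa
Step 4: Convert Pa to kPa (divide by 1000).
dP = 1.26 kPa


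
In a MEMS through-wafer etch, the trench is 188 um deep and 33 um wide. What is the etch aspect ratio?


Step 1: AR = depth / width
Step 2: AR = 188 / 33
AR = 5.7


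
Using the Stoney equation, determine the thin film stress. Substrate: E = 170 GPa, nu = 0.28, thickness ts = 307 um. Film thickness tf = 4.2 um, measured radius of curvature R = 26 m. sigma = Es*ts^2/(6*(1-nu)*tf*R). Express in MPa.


Step 1: Compute numerator: Es * ts^2 = 170 * 307^2 = 16022330 (GPa*um^2)
Step 2: Compute denominator (R in um): 6*(1-nu)*tf*R = 6*0.72*4.2*26e6 = 471744000.0 (um^2)
Step 3: sigma (GPa) = 16022330 / 471744000.0 = 3.3964e-02 GPa
Step 4: Convert to MPa (x1000): sigma = 34.0 MPa


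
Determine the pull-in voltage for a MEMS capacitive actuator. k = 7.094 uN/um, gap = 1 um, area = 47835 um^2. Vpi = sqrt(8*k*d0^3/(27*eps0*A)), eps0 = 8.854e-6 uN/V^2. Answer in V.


Step 1: Compute numerator: 8 * k * d0^3 = 8 * 7.094 * 1^3 = 56.752
Step 2: Compute denominator: 27 * eps0 * A = 27 * 8.854e-6 * 47835 = 11.435339
Step 3: Vpi = sqrt(56.752 / 11.435339)
Vpi = 2.23 V


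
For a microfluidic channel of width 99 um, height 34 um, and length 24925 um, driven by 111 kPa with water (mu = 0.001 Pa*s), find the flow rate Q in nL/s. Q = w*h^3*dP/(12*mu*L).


Step 1: Convert all dimensions to SI (meters).
w = 99e-6 m, h = 34e-6 m, L = 24925e-6 m, dP = 111e3 Pa
Step 2: Q = w * h^3 * dP / (12 * mu * L)
Q = 99e-6 * (34e-6)^3 * 111e3 / (12 * 0.001 * 24925e-6) = 1.44403763e-09 m^3/s
Step 3: Convert Q from m^3/s to nL/s (1 m^3 = 1e12 nL, so multiply by 1e12).
Q = 1444.038 nL/s


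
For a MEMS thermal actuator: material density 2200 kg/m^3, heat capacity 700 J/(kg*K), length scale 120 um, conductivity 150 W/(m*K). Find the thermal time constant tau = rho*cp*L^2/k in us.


Step 1: Convert L to m: L = 120e-6 m
Step 2: L^2 = (120e-6)^2 = 1.44e-08 m^2
Step 3: tau = 2200 * 700 * 1.44e-08 / 150 = 1.4784e-04 s
Step 4: Convert to microseconds (multiply by 1e6).
tau = 147.84 us


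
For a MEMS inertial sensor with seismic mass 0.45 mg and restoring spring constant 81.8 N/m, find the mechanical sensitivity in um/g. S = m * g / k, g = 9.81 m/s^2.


Step 1: Convert mass: m = 0.45 mg = 4.50e-07 kg
Step 2: S = m * g / k = 4.50e-07 * 9.81 / 81.8
Step 3: S = 5.40e-08 m/g
Step 4: Convert to um/g: S = 0.054 um/g


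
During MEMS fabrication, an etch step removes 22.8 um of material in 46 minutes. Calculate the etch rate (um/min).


Step 1: Etch rate = depth / time
Step 2: rate = 22.8 / 46
rate = 0.496 um/min


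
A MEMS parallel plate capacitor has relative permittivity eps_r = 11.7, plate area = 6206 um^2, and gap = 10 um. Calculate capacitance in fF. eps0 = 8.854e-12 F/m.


Step 1: Convert area to m^2: A = 6206e-12 m^2
Step 2: Convert gap to m: d = 10e-6 m
Step 3: C = eps0 * eps_r * A / d
C = 8.854e-12 * 11.7 * 6206e-12 / 10e-6
Step 4: Convert to fF (multiply by 1e15).
C = 64.29 fF


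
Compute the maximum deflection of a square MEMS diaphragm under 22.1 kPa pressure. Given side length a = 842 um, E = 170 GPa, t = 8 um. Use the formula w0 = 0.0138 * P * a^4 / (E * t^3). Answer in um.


Step 1: Convert pressure to compatible units (E is in GPa, so P in GPa).
P = 22.1 kPa = 22.1e-6 GPa
Step 2: Compute numerator: 0.0138 * P * a^4.
a^4 = 842^4 = 502629953296
numerator = 0.0138 * 22.1e-6 * 502629953296 = 1.532921e+05
Step 3: Compute denominator: E * t^3 = 170 * 8^3 = 87040
Step 4: w0 = numerator / denominator = 1.532921e+05 / 87040 = 1.7612 um


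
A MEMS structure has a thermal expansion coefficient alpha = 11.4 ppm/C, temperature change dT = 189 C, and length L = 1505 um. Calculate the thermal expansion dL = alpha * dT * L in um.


Step 1: Convert CTE: alpha = 11.4 ppm/C = 11.4e-6 /C
Step 2: dL = 11.4e-6 * 189 * 1505
dL = 3.2427 um


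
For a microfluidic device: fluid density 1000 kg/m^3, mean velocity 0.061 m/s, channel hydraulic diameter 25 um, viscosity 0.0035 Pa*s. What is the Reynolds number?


Step 1: Convert Dh to meters: Dh = 25e-6 m
Step 2: Re = rho * v * Dh / mu
Re = 1000 * 0.061 * 25e-6 / 0.0035
Re = 0.436


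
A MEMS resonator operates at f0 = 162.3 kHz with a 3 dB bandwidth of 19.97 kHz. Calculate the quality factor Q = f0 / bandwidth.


Step 1: Q = f0 / bandwidth
Step 2: Q = 162.3 / 19.97
Q = 8.1


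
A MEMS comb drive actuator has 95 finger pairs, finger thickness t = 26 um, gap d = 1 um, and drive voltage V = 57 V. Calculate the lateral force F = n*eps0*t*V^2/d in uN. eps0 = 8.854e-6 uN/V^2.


Step 1: Parameters: n=95, eps0=8.854e-6 uN/V^2, t=26 um, V=57 V, d=1 um
Step 2: V^2 = 3249
Step 3: F = 95 * 8.854e-6 * 26 * 3249 / 1
F = 71.054 uN


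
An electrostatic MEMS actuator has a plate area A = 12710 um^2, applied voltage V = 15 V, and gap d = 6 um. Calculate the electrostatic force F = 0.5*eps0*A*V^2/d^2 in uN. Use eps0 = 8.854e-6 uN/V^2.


Step 1: Identify parameters.
eps0 = 8.854e-6 uN/V^2, A = 12710 um^2, V = 15 V, d = 6 um
Step 2: Compute V^2 = 15^2 = 225
Step 3: Compute d^2 = 6^2 = 36
Step 4: F = 0.5 * 8.854e-6 * 12710 * 225 / 36
F = 0.352 uN


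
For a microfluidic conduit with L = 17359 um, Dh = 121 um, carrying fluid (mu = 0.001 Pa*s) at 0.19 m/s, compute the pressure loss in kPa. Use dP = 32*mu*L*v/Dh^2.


Step 1: Convert to SI: L = 17359e-6 m, Dh = 121e-6 m
Step 2: dP = 32 * 0.001 * 17359e-6 * 0.19 / (121e-6)^2
Step 3: dP = 7208.71 Pa
Step 4: Convert to kPa: dP = 7.21 kPa


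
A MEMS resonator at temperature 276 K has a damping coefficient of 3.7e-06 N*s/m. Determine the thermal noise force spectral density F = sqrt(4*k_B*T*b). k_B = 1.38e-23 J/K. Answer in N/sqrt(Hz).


Step 1: Compute 4 * k_B * T * b
= 4 * 1.38e-23 * 276 * 3.7e-06
= 5.6370e-26 N^2/Hz
Step 2: F_noise = sqrt(5.6370e-26)
F_noise = 2.37e-13 N/sqrt(Hz)


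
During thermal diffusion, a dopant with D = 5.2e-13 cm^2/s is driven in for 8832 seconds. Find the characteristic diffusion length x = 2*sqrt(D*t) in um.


Step 1: Compute D*t = 5.2e-13 * 8832 = 4.59264e-09 cm^2
Step 2: sqrt(D*t) = 6.7769e-05 cm
Step 3: x = 2 * 6.7769e-05 cm = 1.35538e-04 cm
Step 4: Convert to um (1 cm = 1e4 um): x = 1.355 um


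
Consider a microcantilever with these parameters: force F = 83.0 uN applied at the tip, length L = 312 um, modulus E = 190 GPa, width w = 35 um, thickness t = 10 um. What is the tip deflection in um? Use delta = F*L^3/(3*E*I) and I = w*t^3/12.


Step 1: Calculate the second moment of area.
I = w * t^3 / 12 = 35 * 10^3 / 12 = 2916.6667 um^4
Step 2: Convert E to consistent units (1 GPa = 1000 uN/um^2).
E = 190 GPa = 190000 uN/um^2
Step 3: Calculate tip deflection.
delta = F * L^3 / (3 * E * I)
delta = 83.0 * 312^3 / (3 * 190000 * 2916.6667)
delta = 1.5163 um


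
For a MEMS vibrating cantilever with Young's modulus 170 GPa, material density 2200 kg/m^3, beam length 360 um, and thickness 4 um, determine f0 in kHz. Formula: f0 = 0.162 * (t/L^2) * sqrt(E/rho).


Step 1: Convert units to SI.
t_SI = 4e-6 m, L_SI = 360e-6 m
Step 2: Calculate sqrt(E/rho).
sqrt(170e9 / 2200) = 8790.49 m/s
Step 3: Compute f0.
f0 = 0.162 * 4e-6 / (360e-6)^2 * 8790.49 = 43952.5 Hz = 43.95 kHz


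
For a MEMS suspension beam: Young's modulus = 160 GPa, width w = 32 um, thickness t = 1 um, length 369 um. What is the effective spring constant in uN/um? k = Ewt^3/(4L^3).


Step 1: Convert E to consistent units (1 GPa = 1000 uN/um^2).
E = 160 GPa = 160000 uN/um^2
Step 2: Compute t^3 = 1^3 = 1
Step 3: Compute L^3 = 369^3 = 50243409
Step 4: k = 160000 * 32 * 1 / (4 * 50243409)
k = 0.0255 uN/um


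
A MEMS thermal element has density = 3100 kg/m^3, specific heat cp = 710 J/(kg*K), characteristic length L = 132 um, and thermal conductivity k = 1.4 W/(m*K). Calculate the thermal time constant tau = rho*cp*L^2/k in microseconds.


Step 1: Convert L to m: L = 132e-6 m
Step 2: L^2 = (132e-6)^2 = 1.7424e-08 m^2
Step 3: tau = 3100 * 710 * 1.7424e-08 / 1.4 = 2.739301714e-02 s
Step 4: Convert to microseconds (multiply by 1e6).
tau = 27393.017 us


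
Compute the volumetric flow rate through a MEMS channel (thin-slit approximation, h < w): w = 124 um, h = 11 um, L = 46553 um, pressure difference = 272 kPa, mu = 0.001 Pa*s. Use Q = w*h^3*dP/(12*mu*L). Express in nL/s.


Step 1: Convert all dimensions to SI (meters).
w = 124e-6 m, h = 11e-6 m, L = 46553e-6 m, dP = 272e3 Pa
Step 2: Q = w * h^3 * dP / (12 * mu * L)
Q = 124e-6 * (11e-6)^3 * 272e3 / (12 * 0.001 * 46553e-6) = 8.036e-11 m^3/s
Step 3: Convert Q from m^3/s to nL/s (1 m^3 = 1e12 nL, so multiply by 1e12).
Q = 80.36 nL/s


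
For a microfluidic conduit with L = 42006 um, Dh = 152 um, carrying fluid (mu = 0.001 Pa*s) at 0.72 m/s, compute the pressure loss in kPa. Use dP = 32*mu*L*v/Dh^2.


Step 1: Convert to SI: L = 42006e-6 m, Dh = 152e-6 m
Step 2: dP = 32 * 0.001 * 42006e-6 * 0.72 / (152e-6)^2
Step 3: dP = 41889.64 Pa
Step 4: Convert to kPa: dP = 41.89 kPa


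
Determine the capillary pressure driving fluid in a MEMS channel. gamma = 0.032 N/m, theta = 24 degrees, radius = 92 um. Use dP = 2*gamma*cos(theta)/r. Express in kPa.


Step 1: cos(24 deg) = 0.9135
Step 2: Convert r to m: r = 92e-6 m
Step 3: dP = 2 * 0.032 * 0.9135 / 92e-6 = 635.5 Pa
Step 4: Convert Pa to kPa (divide by 1000).
dP = 0.64 kPa


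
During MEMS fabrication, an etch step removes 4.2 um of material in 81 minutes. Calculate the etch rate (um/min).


Step 1: Etch rate = depth / time
Step 2: rate = 4.2 / 81
rate = 0.052 um/min


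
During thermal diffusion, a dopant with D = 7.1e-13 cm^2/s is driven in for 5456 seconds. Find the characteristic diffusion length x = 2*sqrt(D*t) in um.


Step 1: Compute D*t = 7.1e-13 * 5456 = 3.87376e-09 cm^2
Step 2: sqrt(D*t) = 6.22395e-05 cm
Step 3: x = 2 * 6.22395e-05 cm = 1.24479e-04 cm
Step 4: Convert to um (1 cm = 1e4 um): x = 1.245 um


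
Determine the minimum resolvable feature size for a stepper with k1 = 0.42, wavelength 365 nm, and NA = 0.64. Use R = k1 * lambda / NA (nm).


Step 1: Identify values: k1 = 0.42, lambda = 365 nm, NA = 0.64
Step 2: R = k1 * lambda / NA
R = 0.42 * 365 / 0.64
R = 239.5 nm


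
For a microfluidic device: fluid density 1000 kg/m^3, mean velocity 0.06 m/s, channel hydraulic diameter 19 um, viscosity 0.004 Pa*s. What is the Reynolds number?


Step 1: Convert Dh to meters: Dh = 19e-6 m
Step 2: Re = rho * v * Dh / mu
Re = 1000 * 0.06 * 19e-6 / 0.004
Re = 0.285


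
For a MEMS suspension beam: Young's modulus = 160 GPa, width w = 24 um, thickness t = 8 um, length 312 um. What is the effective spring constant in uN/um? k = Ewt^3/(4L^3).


Step 1: Convert E to consistent units (1 GPa = 1000 uN/um^2).
E = 160 GPa = 160000 uN/um^2
Step 2: Compute t^3 = 8^3 = 512
Step 3: Compute L^3 = 312^3 = 30371328
Step 4: k = 160000 * 24 * 512 / (4 * 30371328)
k = 16.1837 uN/um


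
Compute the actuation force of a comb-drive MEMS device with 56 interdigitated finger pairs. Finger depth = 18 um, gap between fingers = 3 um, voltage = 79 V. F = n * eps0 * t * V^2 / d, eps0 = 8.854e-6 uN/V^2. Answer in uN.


Step 1: Parameters: n=56, eps0=8.854e-6 uN/V^2, t=18 um, V=79 V, d=3 um
Step 2: V^2 = 6241
Step 3: F = 56 * 8.854e-6 * 18 * 6241 / 3
F = 18.567 uN


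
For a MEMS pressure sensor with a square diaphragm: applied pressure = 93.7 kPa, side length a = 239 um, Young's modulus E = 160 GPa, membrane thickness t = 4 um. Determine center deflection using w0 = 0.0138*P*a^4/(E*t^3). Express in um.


Step 1: Convert pressure to compatible units (E is in GPa, so P in GPa).
P = 93.7 kPa = 93.7e-6 GPa
Step 2: Compute numerator: 0.0138 * P * a^4.
a^4 = 239^4 = 3262808641
numerator = 0.0138 * 93.7e-6 * 3262808641 = 4.219e+03
Step 3: Compute denominator: E * t^3 = 160 * 4^3 = 10240
Step 4: w0 = numerator / denominator = 4.219e+03 / 10240 = 0.412 um


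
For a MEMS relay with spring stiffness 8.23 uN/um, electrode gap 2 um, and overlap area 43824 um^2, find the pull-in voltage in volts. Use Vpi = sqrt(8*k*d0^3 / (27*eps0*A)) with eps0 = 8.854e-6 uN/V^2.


Step 1: Compute numerator: 8 * k * d0^3 = 8 * 8.23 * 2^3 = 526.72
Step 2: Compute denominator: 27 * eps0 * A = 27 * 8.854e-6 * 43824 = 10.476478
Step 3: Vpi = sqrt(526.72 / 10.476478)
Vpi = 7.09 V


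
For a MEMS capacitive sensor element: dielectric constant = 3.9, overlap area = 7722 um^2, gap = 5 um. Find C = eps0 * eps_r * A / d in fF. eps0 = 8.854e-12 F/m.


Step 1: Convert area to m^2: A = 7722e-12 m^2
Step 2: Convert gap to m: d = 5e-6 m
Step 3: C = eps0 * eps_r * A / d
C = 8.854e-12 * 3.9 * 7722e-12 / 5e-6
Step 4: Convert to fF (multiply by 1e15).
C = 53.33 fF


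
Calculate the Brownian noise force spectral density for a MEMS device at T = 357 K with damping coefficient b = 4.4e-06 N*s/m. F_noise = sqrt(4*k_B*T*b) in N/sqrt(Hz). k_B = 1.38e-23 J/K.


Step 1: Compute 4 * k_B * T * b
= 4 * 1.38e-23 * 357 * 4.4e-06
= 8.6708e-26 N^2/Hz
Step 2: F_noise = sqrt(8.6708e-26)
F_noise = 2.94e-13 N/sqrt(Hz)


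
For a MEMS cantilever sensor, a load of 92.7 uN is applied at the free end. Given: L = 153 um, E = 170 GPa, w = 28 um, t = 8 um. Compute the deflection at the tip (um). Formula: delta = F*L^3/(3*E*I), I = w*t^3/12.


Step 1: Calculate the second moment of area.
I = w * t^3 / 12 = 28 * 8^3 / 12 = 1194.6667 um^4
Step 2: Convert E to consistent units (1 GPa = 1000 uN/um^2).
E = 170 GPa = 170000 uN/um^2
Step 3: Calculate tip deflection.
delta = F * L^3 / (3 * E * I)
delta = 92.7 * 153^3 / (3 * 170000 * 1194.6667)
delta = 0.5449 um


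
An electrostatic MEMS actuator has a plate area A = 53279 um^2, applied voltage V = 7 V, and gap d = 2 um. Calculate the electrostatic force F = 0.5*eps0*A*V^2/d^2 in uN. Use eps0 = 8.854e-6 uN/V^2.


Step 1: Identify parameters.
eps0 = 8.854e-6 uN/V^2, A = 53279 um^2, V = 7 V, d = 2 um
Step 2: Compute V^2 = 7^2 = 49
Step 3: Compute d^2 = 2^2 = 4
Step 4: F = 0.5 * 8.854e-6 * 53279 * 49 / 4
F = 2.889 uN


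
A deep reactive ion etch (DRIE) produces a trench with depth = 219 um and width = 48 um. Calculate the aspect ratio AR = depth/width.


Step 1: AR = depth / width
Step 2: AR = 219 / 48
AR = 4.6


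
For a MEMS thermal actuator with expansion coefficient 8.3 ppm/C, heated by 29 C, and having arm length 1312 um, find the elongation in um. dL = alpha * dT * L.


Step 1: Convert CTE: alpha = 8.3 ppm/C = 8.3e-6 /C
Step 2: dL = 8.3e-6 * 29 * 1312
dL = 0.3158 um


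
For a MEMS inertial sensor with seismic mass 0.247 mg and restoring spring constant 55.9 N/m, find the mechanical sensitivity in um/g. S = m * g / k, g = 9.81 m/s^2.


Step 1: Convert mass: m = 0.247 mg = 2.47e-07 kg
Step 2: S = m * g / k = 2.47e-07 * 9.81 / 55.9
Step 3: S = 4.33e-08 m/g
Step 4: Convert to um/g: S = 0.043 um/g


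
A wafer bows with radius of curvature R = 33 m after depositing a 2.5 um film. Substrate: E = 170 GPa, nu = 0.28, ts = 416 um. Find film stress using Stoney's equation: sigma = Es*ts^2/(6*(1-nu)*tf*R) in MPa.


Step 1: Compute numerator: Es * ts^2 = 170 * 416^2 = 29419520 (GPa*um^2)
Step 2: Compute denominator (R in um): 6*(1-nu)*tf*R = 6*0.72*2.5*33e6 = 356400000.0 (um^2)
Step 3: sigma (GPa) = 29419520 / 356400000.0 = 8.2546e-02 GPa
Step 4: Convert to MPa (x1000): sigma = 82.5 MPa


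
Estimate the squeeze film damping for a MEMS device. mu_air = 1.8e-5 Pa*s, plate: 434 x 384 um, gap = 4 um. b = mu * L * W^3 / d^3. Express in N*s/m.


Step 1: Convert to SI.
L = 434e-6 m, W = 384e-6 m, d = 4e-6 m
Step 2: W^3 = (384e-6)^3 = 5.66e-11 m^3
Step 3: d^3 = (4e-6)^3 = 6.40e-17 m^3
Step 4: b = 1.8e-5 * 434e-6 * 5.66e-11 / 6.40e-17
b = 6.91e-03 N*s/m


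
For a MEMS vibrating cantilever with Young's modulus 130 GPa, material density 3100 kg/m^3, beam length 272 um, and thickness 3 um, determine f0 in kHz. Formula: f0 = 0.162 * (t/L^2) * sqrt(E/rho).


Step 1: Convert units to SI.
t_SI = 3e-6 m, L_SI = 272e-6 m
Step 2: Calculate sqrt(E/rho).
sqrt(130e9 / 3100) = 6475.76 m/s
Step 3: Compute f0.
f0 = 0.162 * 3e-6 / (272e-6)^2 * 6475.76 = 42539.2 Hz = 42.54 kHz


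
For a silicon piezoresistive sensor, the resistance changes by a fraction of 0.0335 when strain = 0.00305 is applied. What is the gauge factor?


Step 1: Identify values.
dR/R = 0.0335, strain = 0.00305
Step 2: GF = (dR/R) / strain = 0.0335 / 0.00305
GF = 11.0


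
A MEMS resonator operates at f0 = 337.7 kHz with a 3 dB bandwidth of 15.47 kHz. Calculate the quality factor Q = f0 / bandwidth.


Step 1: Q = f0 / bandwidth
Step 2: Q = 337.7 / 15.47
Q = 21.8


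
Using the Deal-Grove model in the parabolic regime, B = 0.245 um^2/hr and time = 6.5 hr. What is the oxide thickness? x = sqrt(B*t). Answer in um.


Step 1: Compute B*t = 0.245 * 6.5 = 1.5925
Step 2: x = sqrt(1.5925)
x = 1.262 um


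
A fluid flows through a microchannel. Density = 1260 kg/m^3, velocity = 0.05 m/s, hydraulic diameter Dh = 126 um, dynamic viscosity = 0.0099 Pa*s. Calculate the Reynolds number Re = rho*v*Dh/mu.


Step 1: Convert Dh to meters: Dh = 126e-6 m
Step 2: Re = rho * v * Dh / mu
Re = 1260 * 0.05 * 126e-6 / 0.0099
Re = 0.802


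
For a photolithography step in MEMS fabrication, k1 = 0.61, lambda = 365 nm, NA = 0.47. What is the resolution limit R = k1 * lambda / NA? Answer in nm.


Step 1: Identify values: k1 = 0.61, lambda = 365 nm, NA = 0.47
Step 2: R = k1 * lambda / NA
R = 0.61 * 365 / 0.47
R = 473.7 nm


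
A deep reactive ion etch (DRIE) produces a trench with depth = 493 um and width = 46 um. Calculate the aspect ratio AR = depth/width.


Step 1: AR = depth / width
Step 2: AR = 493 / 46
AR = 10.7


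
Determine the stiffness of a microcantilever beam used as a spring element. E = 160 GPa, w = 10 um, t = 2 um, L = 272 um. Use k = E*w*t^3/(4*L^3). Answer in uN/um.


Step 1: Convert E to consistent units (1 GPa = 1000 uN/um^2).
E = 160 GPa = 160000 uN/um^2
Step 2: Compute t^3 = 2^3 = 8
Step 3: Compute L^3 = 272^3 = 20123648
Step 4: k = 160000 * 10 * 8 / (4 * 20123648)
k = 0.159 uN/um


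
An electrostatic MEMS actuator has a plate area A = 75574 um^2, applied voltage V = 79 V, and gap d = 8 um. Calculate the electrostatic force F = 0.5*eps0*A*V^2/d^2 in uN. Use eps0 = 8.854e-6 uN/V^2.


Step 1: Identify parameters.
eps0 = 8.854e-6 uN/V^2, A = 75574 um^2, V = 79 V, d = 8 um
Step 2: Compute V^2 = 79^2 = 6241
Step 3: Compute d^2 = 8^2 = 64
Step 4: F = 0.5 * 8.854e-6 * 75574 * 6241 / 64
F = 32.625 uN


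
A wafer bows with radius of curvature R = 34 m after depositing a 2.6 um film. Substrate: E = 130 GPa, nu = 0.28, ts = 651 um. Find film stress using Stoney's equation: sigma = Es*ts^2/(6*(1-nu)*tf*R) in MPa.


Step 1: Compute numerator: Es * ts^2 = 130 * 651^2 = 55094130 (GPa*um^2)
Step 2: Compute denominator (R in um): 6*(1-nu)*tf*R = 6*0.72*2.6*34e6 = 381888000.0 (um^2)
Step 3: sigma (GPa) = 55094130 / 381888000.0 = 1.44268e-01 GPa
Step 4: Convert to MPa (x1000): sigma = 144.3 MPa


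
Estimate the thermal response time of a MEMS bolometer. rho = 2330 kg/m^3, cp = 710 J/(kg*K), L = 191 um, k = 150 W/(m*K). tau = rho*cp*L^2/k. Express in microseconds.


Step 1: Convert L to m: L = 191e-6 m
Step 2: L^2 = (191e-6)^2 = 3.6481e-08 m^2
Step 3: tau = 2330 * 710 * 3.6481e-08 / 150 = 4.0233679e-04 s
Step 4: Convert to microseconds (multiply by 1e6).
tau = 402.337 us


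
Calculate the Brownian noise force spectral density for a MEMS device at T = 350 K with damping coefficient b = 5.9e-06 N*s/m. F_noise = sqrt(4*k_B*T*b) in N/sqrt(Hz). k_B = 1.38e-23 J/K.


Step 1: Compute 4 * k_B * T * b
= 4 * 1.38e-23 * 350 * 5.9e-06
= 1.1399e-25 N^2/Hz
Step 2: F_noise = sqrt(1.1399e-25)
F_noise = 3.38e-13 N/sqrt(Hz)


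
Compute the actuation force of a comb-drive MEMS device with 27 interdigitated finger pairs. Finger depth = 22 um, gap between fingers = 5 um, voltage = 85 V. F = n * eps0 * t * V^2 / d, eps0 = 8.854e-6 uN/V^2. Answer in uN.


Step 1: Parameters: n=27, eps0=8.854e-6 uN/V^2, t=22 um, V=85 V, d=5 um
Step 2: V^2 = 7225
Step 3: F = 27 * 8.854e-6 * 22 * 7225 / 5
F = 7.6 uN


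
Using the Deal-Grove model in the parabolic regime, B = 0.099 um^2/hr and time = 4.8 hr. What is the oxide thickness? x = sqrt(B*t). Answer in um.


Step 1: Compute B*t = 0.099 * 4.8 = 0.4752
Step 2: x = sqrt(0.4752)
x = 0.689 um


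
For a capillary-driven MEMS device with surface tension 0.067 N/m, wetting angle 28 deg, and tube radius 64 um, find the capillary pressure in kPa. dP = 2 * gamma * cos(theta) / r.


Step 1: cos(28 deg) = 0.8829
Step 2: Convert r to m: r = 64e-6 m
Step 3: dP = 2 * 0.067 * 0.8829 / 64e-6 = 1848.6 Pa
Step 4: Convert Pa to kPa (divide by 1000).
dP = 1.85 kPa


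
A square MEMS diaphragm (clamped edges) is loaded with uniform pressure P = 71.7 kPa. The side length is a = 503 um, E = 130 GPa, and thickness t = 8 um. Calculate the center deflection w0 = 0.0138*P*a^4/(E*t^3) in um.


Step 1: Convert pressure to compatible units (E is in GPa, so P in GPa).
P = 71.7 kPa = 71.7e-6 GPa
Step 2: Compute numerator: 0.0138 * P * a^4.
a^4 = 503^4 = 64013554081
numerator = 0.0138 * 71.7e-6 * 64013554081 = 6.33389e+04
Step 3: Compute denominator: E * t^3 = 130 * 8^3 = 66560
Step 4: w0 = numerator / denominator = 6.33389e+04 / 66560 = 0.9516 um


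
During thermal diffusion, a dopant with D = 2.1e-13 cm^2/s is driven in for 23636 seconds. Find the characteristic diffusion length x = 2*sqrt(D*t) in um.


Step 1: Compute D*t = 2.1e-13 * 23636 = 4.96356e-09 cm^2
Step 2: sqrt(D*t) = 7.04525e-05 cm
Step 3: x = 2 * 7.04525e-05 cm = 1.40905e-04 cm
Step 4: Convert to um (1 cm = 1e4 um): x = 1.409 um


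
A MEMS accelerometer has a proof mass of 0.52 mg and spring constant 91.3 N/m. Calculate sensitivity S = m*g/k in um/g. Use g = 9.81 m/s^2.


Step 1: Convert mass: m = 0.52 mg = 5.20e-07 kg
Step 2: S = m * g / k = 5.20e-07 * 9.81 / 91.3
Step 3: S = 5.59e-08 m/g
Step 4: Convert to um/g: S = 0.056 um/g


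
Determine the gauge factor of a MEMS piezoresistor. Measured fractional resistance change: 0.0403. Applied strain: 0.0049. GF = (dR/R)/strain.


Step 1: Identify values.
dR/R = 0.0403, strain = 0.0049
Step 2: GF = (dR/R) / strain = 0.0403 / 0.0049
GF = 8.2


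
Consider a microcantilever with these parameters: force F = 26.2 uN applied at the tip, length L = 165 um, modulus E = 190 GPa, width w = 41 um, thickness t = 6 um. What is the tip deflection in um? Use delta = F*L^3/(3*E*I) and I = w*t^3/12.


Step 1: Calculate the second moment of area.
I = w * t^3 / 12 = 41 * 6^3 / 12 = 738.0 um^4
Step 2: Convert E to consistent units (1 GPa = 1000 uN/um^2).
E = 190 GPa = 190000 uN/um^2
Step 3: Calculate tip deflection.
delta = F * L^3 / (3 * E * I)
delta = 26.2 * 165^3 / (3 * 190000 * 738.0)
delta = 0.2798 um


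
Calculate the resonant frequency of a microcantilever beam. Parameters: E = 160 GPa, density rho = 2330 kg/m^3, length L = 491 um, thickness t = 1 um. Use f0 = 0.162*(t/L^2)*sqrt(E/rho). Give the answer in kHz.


Step 1: Convert units to SI.
t_SI = 1e-6 m, L_SI = 491e-6 m
Step 2: Calculate sqrt(E/rho).
sqrt(160e9 / 2330) = 8286.71 m/s
Step 3: Compute f0.
f0 = 0.162 * 1e-6 / (491e-6)^2 * 8286.71 = 5568.4 Hz = 5.57 kHz


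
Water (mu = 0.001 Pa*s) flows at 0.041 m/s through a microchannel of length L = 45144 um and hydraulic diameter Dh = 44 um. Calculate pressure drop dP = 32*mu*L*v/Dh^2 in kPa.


Step 1: Convert to SI: L = 45144e-6 m, Dh = 44e-6 m
Step 2: dP = 32 * 0.001 * 45144e-6 * 0.041 / (44e-6)^2
Step 3: dP = 30593.45 Pa
Step 4: Convert to kPa: dP = 30.59 kPa


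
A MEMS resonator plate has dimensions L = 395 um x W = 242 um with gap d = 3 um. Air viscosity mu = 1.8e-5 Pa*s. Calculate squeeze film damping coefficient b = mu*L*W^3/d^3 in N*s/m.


Step 1: Convert to SI.
L = 395e-6 m, W = 242e-6 m, d = 3e-6 m
Step 2: W^3 = (242e-6)^3 = 1.42e-11 m^3
Step 3: d^3 = (3e-6)^3 = 2.70e-17 m^3
Step 4: b = 1.8e-5 * 395e-6 * 1.42e-11 / 2.70e-17
b = 3.73e-03 N*s/m


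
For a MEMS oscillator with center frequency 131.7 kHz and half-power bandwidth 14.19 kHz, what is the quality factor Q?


Step 1: Q = f0 / bandwidth
Step 2: Q = 131.7 / 14.19
Q = 9.3


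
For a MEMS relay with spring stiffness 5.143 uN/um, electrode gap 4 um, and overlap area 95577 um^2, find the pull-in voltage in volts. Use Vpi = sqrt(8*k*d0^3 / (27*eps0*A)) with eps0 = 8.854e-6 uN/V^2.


Step 1: Compute numerator: 8 * k * d0^3 = 8 * 5.143 * 4^3 = 2633.216
Step 2: Compute denominator: 27 * eps0 * A = 27 * 8.854e-6 * 95577 = 22.848446
Step 3: Vpi = sqrt(2633.216 / 22.848446)
Vpi = 10.74 V


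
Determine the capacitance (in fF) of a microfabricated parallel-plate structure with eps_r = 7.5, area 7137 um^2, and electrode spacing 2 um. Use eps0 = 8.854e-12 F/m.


Step 1: Convert area to m^2: A = 7137e-12 m^2
Step 2: Convert gap to m: d = 2e-6 m
Step 3: C = eps0 * eps_r * A / d
C = 8.854e-12 * 7.5 * 7137e-12 / 2e-6
Step 4: Convert to fF (multiply by 1e15).
C = 236.97 fF


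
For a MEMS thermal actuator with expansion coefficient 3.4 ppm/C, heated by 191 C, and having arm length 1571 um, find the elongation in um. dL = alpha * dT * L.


Step 1: Convert CTE: alpha = 3.4 ppm/C = 3.4e-6 /C
Step 2: dL = 3.4e-6 * 191 * 1571
dL = 1.0202 um


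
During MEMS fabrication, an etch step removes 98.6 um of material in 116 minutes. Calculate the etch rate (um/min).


Step 1: Etch rate = depth / time
Step 2: rate = 98.6 / 116
rate = 0.85 um/min


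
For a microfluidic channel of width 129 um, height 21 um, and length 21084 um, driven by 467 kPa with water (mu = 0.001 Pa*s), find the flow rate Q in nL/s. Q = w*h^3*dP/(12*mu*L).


Step 1: Convert all dimensions to SI (meters).
w = 129e-6 m, h = 21e-6 m, L = 21084e-6 m, dP = 467e3 Pa
Step 2: Q = w * h^3 * dP / (12 * mu * L)
Q = 129e-6 * (21e-6)^3 * 467e3 / (12 * 0.001 * 21084e-6) = 2.2051098e-09 m^3/s
Step 3: Convert Q from m^3/s to nL/s (1 m^3 = 1e12 nL, so multiply by 1e12).
Q = 2205.11 nL/s


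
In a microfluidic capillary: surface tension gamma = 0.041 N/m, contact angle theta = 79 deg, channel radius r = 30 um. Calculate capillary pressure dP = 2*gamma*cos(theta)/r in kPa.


Step 1: cos(79 deg) = 0.1908
Step 2: Convert r to m: r = 30e-6 m
Step 3: dP = 2 * 0.041 * 0.1908 / 30e-6 = 521.5 Pa
Step 4: Convert Pa to kPa (divide by 1000).
dP = 0.52 kPa


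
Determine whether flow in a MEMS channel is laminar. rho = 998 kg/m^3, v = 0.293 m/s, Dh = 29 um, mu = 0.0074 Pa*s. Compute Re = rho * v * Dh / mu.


Step 1: Convert Dh to meters: Dh = 29e-6 m
Step 2: Re = rho * v * Dh / mu
Re = 998 * 0.293 * 29e-6 / 0.0074
Re = 1.146
Since Re = 1.146 is below ~2300, the flow is laminar.


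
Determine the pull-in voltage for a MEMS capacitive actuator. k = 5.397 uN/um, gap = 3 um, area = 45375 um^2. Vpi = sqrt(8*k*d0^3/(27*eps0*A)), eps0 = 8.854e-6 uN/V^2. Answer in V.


Step 1: Compute numerator: 8 * k * d0^3 = 8 * 5.397 * 3^3 = 1165.752
Step 2: Compute denominator: 27 * eps0 * A = 27 * 8.854e-6 * 45375 = 10.847257
Step 3: Vpi = sqrt(1165.752 / 10.847257)
Vpi = 10.37 V


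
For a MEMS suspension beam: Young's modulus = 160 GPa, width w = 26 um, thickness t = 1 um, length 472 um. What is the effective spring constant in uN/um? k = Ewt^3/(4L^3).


Step 1: Convert E to consistent units (1 GPa = 1000 uN/um^2).
E = 160 GPa = 160000 uN/um^2
Step 2: Compute t^3 = 1^3 = 1
Step 3: Compute L^3 = 472^3 = 105154048
Step 4: k = 160000 * 26 * 1 / (4 * 105154048)
k = 0.0099 uN/um


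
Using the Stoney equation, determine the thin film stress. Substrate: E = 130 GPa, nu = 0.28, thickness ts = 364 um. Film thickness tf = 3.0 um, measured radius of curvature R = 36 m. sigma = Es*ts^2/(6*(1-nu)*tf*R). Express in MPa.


Step 1: Compute numerator: Es * ts^2 = 130 * 364^2 = 17224480 (GPa*um^2)
Step 2: Compute denominator (R in um): 6*(1-nu)*tf*R = 6*0.72*3.0*36e6 = 466560000.0 (um^2)
Step 3: sigma (GPa) = 17224480 / 466560000.0 = 3.6918e-02 GPa
Step 4: Convert to MPa (x1000): sigma = 36.9 MPa


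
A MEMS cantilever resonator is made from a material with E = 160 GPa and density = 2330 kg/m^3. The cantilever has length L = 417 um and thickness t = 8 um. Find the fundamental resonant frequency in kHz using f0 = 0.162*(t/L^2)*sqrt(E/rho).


Step 1: Convert units to SI.
t_SI = 8e-6 m, L_SI = 417e-6 m
Step 2: Calculate sqrt(E/rho).
sqrt(160e9 / 2330) = 8286.71 m/s
Step 3: Compute f0.
f0 = 0.162 * 8e-6 / (417e-6)^2 * 8286.71 = 61761.1 Hz = 61.76 kHz


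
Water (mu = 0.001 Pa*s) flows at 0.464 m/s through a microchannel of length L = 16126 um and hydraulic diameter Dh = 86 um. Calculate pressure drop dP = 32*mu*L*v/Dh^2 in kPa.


Step 1: Convert to SI: L = 16126e-6 m, Dh = 86e-6 m
Step 2: dP = 32 * 0.001 * 16126e-6 * 0.464 / (86e-6)^2
Step 3: dP = 32374.10 Pa
Step 4: Convert to kPa: dP = 32.37 kPa


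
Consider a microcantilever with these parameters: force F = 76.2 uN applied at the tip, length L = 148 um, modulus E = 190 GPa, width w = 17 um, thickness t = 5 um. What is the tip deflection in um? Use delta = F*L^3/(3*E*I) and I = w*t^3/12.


Step 1: Calculate the second moment of area.
I = w * t^3 / 12 = 17 * 5^3 / 12 = 177.0833 um^4
Step 2: Convert E to consistent units (1 GPa = 1000 uN/um^2).
E = 190 GPa = 190000 uN/um^2
Step 3: Calculate tip deflection.
delta = F * L^3 / (3 * E * I)
delta = 76.2 * 148^3 / (3 * 190000 * 177.0833)
delta = 2.4473 um


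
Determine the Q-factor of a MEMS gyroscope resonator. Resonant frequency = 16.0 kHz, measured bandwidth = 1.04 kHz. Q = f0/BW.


Step 1: Q = f0 / bandwidth
Step 2: Q = 16.0 / 1.04
Q = 15.4


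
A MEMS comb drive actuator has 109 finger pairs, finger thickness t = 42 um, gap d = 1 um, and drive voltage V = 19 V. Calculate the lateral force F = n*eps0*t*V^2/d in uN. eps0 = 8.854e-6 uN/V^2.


Step 1: Parameters: n=109, eps0=8.854e-6 uN/V^2, t=42 um, V=19 V, d=1 um
Step 2: V^2 = 361
Step 3: F = 109 * 8.854e-6 * 42 * 361 / 1
F = 14.633 uN


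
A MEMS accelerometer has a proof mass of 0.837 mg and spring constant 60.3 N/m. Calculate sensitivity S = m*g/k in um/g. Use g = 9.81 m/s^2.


Step 1: Convert mass: m = 0.837 mg = 8.37e-07 kg
Step 2: S = m * g / k = 8.37e-07 * 9.81 / 60.3
Step 3: S = 1.36e-07 m/g
Step 4: Convert to um/g: S = 0.136 um/g


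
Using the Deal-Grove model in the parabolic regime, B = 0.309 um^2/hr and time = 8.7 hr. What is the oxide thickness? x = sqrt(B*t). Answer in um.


Step 1: Compute B*t = 0.309 * 8.7 = 2.6883
Step 2: x = sqrt(2.6883)
x = 1.64 um


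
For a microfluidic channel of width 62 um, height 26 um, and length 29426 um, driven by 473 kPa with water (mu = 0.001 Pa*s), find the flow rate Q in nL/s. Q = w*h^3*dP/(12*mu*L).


Step 1: Convert all dimensions to SI (meters).
w = 62e-6 m, h = 26e-6 m, L = 29426e-6 m, dP = 473e3 Pa
Step 2: Q = w * h^3 * dP / (12 * mu * L)
Q = 62e-6 * (26e-6)^3 * 473e3 / (12 * 0.001 * 29426e-6) = 1.45968921e-09 m^3/s
Step 3: Convert Q from m^3/s to nL/s (1 m^3 = 1e12 nL, so multiply by 1e12).
Q = 1459.689 nL/s


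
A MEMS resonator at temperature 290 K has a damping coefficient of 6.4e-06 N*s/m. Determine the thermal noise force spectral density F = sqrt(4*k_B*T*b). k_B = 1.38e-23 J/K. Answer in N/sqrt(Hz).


Step 1: Compute 4 * k_B * T * b
= 4 * 1.38e-23 * 290 * 6.4e-06
= 1.0245e-25 N^2/Hz
Step 2: F_noise = sqrt(1.0245e-25)
F_noise = 3.20e-13 N/sqrt(Hz)


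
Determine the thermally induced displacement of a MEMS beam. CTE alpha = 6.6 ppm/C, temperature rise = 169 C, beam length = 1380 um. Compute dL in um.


Step 1: Convert CTE: alpha = 6.6 ppm/C = 6.6e-6 /C
Step 2: dL = 6.6e-6 * 169 * 1380
dL = 1.5393 um


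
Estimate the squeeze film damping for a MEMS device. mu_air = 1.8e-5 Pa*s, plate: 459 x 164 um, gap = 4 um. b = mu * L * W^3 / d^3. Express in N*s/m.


Step 1: Convert to SI.
L = 459e-6 m, W = 164e-6 m, d = 4e-6 m
Step 2: W^3 = (164e-6)^3 = 4.41e-12 m^3
Step 3: d^3 = (4e-6)^3 = 6.40e-17 m^3
Step 4: b = 1.8e-5 * 459e-6 * 4.41e-12 / 6.40e-17
b = 5.69e-04 N*s/m


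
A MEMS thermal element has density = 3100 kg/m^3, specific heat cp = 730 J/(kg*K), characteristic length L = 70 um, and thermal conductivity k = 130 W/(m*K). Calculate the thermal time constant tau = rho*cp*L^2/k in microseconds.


Step 1: Convert L to m: L = 70e-6 m
Step 2: L^2 = (70e-6)^2 = 4.9e-09 m^2
Step 3: tau = 3100 * 730 * 4.9e-09 / 130 = 8.529769e-05 s
Step 4: Convert to microseconds (multiply by 1e6).
tau = 85.298 us


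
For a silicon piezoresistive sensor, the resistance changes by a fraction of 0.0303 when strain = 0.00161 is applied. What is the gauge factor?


Step 1: Identify values.
dR/R = 0.0303, strain = 0.00161
Step 2: GF = (dR/R) / strain = 0.0303 / 0.00161
GF = 18.8


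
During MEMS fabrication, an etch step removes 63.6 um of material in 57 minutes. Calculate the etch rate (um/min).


Step 1: Etch rate = depth / time
Step 2: rate = 63.6 / 57
rate = 1.116 um/min


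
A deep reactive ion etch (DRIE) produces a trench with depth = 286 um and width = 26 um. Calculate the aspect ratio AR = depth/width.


Step 1: AR = depth / width
Step 2: AR = 286 / 26
AR = 11.0


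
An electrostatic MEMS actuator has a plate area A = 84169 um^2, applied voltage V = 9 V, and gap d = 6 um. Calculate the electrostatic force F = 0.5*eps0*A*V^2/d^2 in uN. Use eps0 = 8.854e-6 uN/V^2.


Step 1: Identify parameters.
eps0 = 8.854e-6 uN/V^2, A = 84169 um^2, V = 9 V, d = 6 um
Step 2: Compute V^2 = 9^2 = 81
Step 3: Compute d^2 = 6^2 = 36
Step 4: F = 0.5 * 8.854e-6 * 84169 * 81 / 36
F = 0.838 uN


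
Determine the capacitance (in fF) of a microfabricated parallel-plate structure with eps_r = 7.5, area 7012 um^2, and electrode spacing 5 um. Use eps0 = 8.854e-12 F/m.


Step 1: Convert area to m^2: A = 7012e-12 m^2
Step 2: Convert gap to m: d = 5e-6 m
Step 3: C = eps0 * eps_r * A / d
C = 8.854e-12 * 7.5 * 7012e-12 / 5e-6
Step 4: Convert to fF (multiply by 1e15).
C = 93.13 fF


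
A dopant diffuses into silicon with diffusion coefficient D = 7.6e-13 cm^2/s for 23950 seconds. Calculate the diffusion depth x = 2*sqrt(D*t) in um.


Step 1: Compute D*t = 7.6e-13 * 23950 = 1.8202e-08 cm^2
Step 2: sqrt(D*t) = 1.34915e-04 cm
Step 3: x = 2 * 1.34915e-04 cm = 2.6983e-04 cm
Step 4: Convert to um (1 cm = 1e4 um): x = 2.698 um


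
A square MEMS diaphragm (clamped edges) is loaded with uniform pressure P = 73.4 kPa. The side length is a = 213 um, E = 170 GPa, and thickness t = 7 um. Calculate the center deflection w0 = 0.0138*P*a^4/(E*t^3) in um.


Step 1: Convert pressure to compatible units (E is in GPa, so P in GPa).
P = 73.4 kPa = 73.4e-6 GPa
Step 2: Compute numerator: 0.0138 * P * a^4.
a^4 = 213^4 = 2058346161
numerator = 0.0138 * 73.4e-6 * 2058346161 = 2.0849e+03
Step 3: Compute denominator: E * t^3 = 170 * 7^3 = 58310
Step 4: w0 = numerator / denominator = 2.0849e+03 / 58310 = 0.0358 um
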